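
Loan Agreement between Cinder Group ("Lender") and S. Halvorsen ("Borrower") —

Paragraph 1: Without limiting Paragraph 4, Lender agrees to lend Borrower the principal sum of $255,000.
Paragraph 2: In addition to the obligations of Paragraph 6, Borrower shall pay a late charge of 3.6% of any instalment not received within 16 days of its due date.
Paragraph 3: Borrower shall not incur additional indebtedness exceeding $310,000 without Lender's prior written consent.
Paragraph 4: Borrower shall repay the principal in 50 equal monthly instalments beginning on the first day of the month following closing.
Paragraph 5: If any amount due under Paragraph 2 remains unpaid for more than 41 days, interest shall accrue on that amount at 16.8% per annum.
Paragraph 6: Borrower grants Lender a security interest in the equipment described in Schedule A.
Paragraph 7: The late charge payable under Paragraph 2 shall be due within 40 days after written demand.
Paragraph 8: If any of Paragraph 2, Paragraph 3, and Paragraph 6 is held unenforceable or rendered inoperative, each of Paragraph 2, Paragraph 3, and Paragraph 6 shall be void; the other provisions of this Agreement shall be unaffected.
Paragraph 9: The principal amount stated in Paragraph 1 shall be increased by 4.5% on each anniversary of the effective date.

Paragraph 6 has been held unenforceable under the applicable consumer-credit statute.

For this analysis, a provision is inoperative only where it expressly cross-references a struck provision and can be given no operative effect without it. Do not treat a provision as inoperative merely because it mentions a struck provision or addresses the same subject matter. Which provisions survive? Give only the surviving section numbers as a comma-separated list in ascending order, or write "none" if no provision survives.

Paragraph 6 is struck. No other provision's operative terms depend on Paragraph 6. Paragraph 8 declares Paragraph 2, Paragraph 3, and Paragraph 6 mutually dependent; since one of them has fallen, all of them are of no effect. That brings down Paragraph 2 and Paragraph 3 as well. Paragraph 5 and Paragraph 7 in turn depend solely on a provision now struck and likewise fall. The remainder continues in force under Paragraph 8. The provisions still in force are Paragraph 1, Paragraph 4, Paragraph 8, and Paragraph 9.

1, 4, 8, 9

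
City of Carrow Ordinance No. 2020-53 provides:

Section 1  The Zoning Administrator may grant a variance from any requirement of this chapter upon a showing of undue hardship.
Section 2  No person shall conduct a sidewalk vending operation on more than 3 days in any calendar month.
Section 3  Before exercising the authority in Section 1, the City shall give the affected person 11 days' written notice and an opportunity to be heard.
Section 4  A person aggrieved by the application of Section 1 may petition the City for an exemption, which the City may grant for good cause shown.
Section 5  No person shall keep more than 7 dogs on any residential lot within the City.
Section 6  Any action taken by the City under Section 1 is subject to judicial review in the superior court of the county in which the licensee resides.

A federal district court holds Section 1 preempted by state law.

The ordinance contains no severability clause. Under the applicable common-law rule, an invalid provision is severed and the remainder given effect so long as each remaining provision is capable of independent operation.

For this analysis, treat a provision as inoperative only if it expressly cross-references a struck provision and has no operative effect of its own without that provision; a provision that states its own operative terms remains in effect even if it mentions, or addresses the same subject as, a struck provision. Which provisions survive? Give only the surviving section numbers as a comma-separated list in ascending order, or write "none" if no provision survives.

2, 5

Section 1 is struck. Section 3 has no operative effect of its own apart from Section 1 and is therefore inoperative. Section 4 operates only by reference to Section 1, so it falls with Section 1. Section 6 merely fixes the judicial-review right for Section 1; with Section 1 gone it has nothing to operate on and falls away. Under the stated default rule, only provisions that cannot operate independently fall away; the rest are enforced. That leaves Section 2 and Section 5 in effect.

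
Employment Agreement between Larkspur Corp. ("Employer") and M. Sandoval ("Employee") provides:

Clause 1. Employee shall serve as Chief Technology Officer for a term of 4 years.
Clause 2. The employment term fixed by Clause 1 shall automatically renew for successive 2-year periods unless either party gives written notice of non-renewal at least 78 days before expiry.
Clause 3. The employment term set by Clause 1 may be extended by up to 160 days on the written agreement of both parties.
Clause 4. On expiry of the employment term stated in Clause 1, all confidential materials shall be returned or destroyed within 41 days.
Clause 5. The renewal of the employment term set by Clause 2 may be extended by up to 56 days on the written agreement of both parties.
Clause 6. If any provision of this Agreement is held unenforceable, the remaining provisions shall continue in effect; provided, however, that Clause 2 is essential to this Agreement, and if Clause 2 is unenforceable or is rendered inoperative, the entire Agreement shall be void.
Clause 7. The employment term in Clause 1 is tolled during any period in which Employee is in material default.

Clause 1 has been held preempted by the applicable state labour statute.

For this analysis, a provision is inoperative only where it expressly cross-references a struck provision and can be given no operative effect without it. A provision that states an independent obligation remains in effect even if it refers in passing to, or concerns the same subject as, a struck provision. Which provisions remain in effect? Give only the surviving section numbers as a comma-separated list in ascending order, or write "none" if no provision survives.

none

Clause 1 is struck. Clause 2 has no operative effect of its own apart from Clause 1 and is therefore inoperative. The whole of Clause 3 is the extension of the employment term, defined by reference to Clause 1, so Clause 3 cannot stand once Clause 1 is removed. Clause 4 has no operative effect of its own apart from Clause 1 and is therefore inoperative. Clause 7 operates only by reference to Clause 1, so it falls with Clause 1. Clause 5 does nothing except set the extension of the renewal of the employment term by reference to Clause 2; with Clause 2 gone it has no independent effect and is inoperative. Clause 6 makes Clause 2 an essential term, and Clause 2 has been rendered inoperative by the cascade; under Clause 6, the entire Agreement is therefore void. No provision of the Agreement survives.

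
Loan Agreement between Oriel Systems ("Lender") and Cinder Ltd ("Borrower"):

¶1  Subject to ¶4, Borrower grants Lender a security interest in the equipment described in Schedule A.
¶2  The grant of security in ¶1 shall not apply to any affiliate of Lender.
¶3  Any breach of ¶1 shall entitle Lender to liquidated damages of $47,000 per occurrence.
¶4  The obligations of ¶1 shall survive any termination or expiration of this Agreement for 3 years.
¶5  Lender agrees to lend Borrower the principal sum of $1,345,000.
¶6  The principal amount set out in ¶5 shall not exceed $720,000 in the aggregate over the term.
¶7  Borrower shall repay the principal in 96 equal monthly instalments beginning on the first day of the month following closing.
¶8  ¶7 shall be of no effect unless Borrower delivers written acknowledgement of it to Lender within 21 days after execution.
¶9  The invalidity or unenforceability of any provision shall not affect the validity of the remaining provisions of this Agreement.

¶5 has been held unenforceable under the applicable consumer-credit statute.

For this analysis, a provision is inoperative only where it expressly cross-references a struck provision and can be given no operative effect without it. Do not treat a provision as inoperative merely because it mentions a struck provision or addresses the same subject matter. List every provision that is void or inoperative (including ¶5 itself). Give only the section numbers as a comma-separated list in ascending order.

5, 6

¶5 is struck. ¶6 has no operative effect of its own apart from ¶5 and is therefore inoperative. ¶9 is a severability clause and preserves every provision that can still be given independent effect. That leaves ¶1, ¶2, ¶3, ¶4, ¶7, ¶8, and ¶9 in effect.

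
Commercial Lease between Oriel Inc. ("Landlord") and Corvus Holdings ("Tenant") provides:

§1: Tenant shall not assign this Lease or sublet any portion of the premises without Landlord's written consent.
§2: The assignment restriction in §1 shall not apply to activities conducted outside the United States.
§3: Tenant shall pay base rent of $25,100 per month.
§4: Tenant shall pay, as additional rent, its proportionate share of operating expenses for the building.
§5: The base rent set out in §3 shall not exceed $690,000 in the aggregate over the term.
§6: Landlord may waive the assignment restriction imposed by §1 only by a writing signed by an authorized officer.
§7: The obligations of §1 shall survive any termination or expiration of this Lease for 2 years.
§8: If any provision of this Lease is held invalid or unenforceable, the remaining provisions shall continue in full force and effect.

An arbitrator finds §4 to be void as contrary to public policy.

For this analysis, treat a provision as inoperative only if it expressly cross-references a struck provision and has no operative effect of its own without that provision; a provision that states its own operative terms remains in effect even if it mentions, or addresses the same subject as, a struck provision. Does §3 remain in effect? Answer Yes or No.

§4 is struck. Nothing else in the Lease is defined by reference to §4. Under the severability clause in §8, the remaining provisions continue in force. The provisions still in force are §1, §2, §3, §5, §6, §7, and §8. §3 is among the surviving provisions, so the answer is yes.

Yes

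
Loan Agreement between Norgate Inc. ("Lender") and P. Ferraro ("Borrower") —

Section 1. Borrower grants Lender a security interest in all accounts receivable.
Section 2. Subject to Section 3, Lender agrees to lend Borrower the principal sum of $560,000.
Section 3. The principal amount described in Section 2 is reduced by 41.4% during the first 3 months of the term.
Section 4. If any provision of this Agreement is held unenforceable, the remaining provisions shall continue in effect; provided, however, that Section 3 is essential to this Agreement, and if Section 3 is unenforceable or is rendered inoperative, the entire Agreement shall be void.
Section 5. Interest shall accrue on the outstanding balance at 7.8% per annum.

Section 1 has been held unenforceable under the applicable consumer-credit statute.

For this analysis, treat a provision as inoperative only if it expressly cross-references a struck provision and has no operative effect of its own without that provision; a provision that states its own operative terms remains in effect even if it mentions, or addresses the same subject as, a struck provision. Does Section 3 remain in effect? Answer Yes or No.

Yes

Section 1 is struck. Nothing else in the Agreement is defined by reference to Section 1. Section 4 makes Section 3 an essential term, but Section 3 is unaffected, so the severability proviso in Section 4 preserves the remaining provisions. Section 2, Section 3, Section 4, and Section 5 remain in effect. Section 3 is among the surviving provisions, so the answer is yes.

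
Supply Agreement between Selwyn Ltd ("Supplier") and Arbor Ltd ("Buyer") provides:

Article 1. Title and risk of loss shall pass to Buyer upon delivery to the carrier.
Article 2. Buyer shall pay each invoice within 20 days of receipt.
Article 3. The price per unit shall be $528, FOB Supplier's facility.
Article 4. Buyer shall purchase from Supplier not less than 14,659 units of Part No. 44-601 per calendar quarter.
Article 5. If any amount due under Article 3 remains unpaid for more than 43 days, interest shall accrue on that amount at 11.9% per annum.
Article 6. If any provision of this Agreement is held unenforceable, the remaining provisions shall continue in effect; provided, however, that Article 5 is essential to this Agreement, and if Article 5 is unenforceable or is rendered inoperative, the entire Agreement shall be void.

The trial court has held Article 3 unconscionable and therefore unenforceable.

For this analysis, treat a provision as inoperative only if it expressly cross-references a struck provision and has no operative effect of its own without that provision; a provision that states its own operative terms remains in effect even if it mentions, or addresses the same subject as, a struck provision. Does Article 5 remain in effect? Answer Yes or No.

Article 3 is struck. Article 5 operates only by reference to Article 3, so it falls with Article 3. Article 6 makes Article 5 an essential term, and Article 5 has been rendered inoperative by the cascade; under Article 6, the entire Agreement is therefore void. No provision of the Agreement survives. Article 5 is among the inoperative provisions, so the answer is no.

No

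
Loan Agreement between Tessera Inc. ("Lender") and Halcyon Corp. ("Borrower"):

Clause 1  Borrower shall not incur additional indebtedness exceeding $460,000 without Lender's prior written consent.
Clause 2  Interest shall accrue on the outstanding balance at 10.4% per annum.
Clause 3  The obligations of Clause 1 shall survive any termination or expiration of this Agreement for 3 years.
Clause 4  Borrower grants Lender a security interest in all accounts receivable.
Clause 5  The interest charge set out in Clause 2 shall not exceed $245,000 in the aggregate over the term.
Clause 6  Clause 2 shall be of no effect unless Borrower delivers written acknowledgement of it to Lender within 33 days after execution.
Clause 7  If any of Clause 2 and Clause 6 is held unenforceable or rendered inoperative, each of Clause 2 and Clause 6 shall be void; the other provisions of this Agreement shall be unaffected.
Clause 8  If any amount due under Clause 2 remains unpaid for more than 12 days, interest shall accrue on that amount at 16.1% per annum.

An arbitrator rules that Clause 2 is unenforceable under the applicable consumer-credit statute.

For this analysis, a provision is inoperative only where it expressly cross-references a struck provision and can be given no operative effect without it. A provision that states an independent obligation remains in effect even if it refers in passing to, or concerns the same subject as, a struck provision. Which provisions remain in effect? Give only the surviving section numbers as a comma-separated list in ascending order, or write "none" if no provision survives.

1, 3, 4, 7

Clause 2 is struck. Clause 5 does nothing except set the aggregate cap on the interest charge by reference to Clause 2; with Clause 2 gone it has no independent effect and is inoperative. Clause 6 merely fixes the acknowledgement condition for Clause 2; with Clause 2 gone it has nothing to operate on and falls away. Clause 8 operates only by reference to Clause 2, so it falls with Clause 2. Clause 7 declares Clause 2 and Clause 6 mutually dependent; since one of them has fallen, all of them are of no effect. The remainder continues in force under Clause 7. The provisions still in force are Clause 1, Clause 3, Clause 4, and Clause 7.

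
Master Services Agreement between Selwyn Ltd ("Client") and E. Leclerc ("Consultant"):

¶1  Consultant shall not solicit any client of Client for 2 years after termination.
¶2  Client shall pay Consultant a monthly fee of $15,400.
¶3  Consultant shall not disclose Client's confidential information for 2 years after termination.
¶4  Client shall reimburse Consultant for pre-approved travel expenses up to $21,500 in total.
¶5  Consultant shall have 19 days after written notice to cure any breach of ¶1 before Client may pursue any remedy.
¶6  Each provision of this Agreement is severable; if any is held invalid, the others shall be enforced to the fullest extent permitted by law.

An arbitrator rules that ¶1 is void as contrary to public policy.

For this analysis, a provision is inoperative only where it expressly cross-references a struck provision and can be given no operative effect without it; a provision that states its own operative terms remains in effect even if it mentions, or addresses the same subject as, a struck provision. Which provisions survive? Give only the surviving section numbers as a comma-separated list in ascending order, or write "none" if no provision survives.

¶1 is struck. The only function of ¶5 is the cure period for breach of ¶1, so it cannot stand once ¶1 is removed. ¶6 is a severability clause and preserves every provision that can still be given independent effect. The provisions still in force are ¶2, ¶3, ¶4, and ¶6.

2, 3, 4, 6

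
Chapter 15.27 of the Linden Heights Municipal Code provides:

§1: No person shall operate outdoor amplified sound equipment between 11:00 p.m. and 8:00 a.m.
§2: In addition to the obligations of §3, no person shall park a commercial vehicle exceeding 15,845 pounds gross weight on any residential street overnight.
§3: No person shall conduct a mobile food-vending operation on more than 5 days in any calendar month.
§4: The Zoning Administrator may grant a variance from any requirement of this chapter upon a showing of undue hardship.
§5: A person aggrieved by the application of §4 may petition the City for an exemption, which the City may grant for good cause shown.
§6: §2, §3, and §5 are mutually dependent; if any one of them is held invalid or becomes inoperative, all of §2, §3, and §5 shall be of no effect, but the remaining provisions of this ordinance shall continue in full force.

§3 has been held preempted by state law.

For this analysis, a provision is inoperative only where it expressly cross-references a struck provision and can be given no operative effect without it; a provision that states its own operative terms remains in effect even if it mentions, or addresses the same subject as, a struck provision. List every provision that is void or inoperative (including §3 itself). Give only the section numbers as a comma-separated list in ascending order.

2, 3, 5

§3 is struck. Nothing else in the ordinance is defined by reference to §3. §6 declares §2, §3, and §5 mutually dependent; since one of them has fallen, all of them are of no effect. That brings down §2 and §5 as well. The remainder continues in force under §6. The provisions still in force are §1, §4, and §6.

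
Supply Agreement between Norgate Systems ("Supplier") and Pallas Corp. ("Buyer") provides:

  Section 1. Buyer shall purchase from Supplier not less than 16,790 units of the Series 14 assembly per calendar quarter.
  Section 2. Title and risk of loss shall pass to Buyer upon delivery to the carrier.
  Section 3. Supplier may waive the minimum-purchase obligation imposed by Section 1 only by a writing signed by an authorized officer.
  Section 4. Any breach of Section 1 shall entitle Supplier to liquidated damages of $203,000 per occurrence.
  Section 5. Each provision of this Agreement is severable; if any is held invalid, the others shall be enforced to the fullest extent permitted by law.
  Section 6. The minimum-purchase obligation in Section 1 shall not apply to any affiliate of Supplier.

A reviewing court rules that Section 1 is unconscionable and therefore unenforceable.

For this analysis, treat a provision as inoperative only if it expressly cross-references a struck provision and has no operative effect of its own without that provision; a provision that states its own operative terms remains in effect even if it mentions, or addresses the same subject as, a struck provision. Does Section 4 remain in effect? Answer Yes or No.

No

Section 1 is struck. The only function of Section 3 is the waiver condition for Section 1, so it cannot stand once Section 1 is removed. The whole of Section 4 is the liquidated-damages amount, defined by reference to Section 1, so Section 4 cannot stand once Section 1 is removed. Section 6 has no operative effect of its own apart from Section 1 and is therefore inoperative. Under the severability clause in Section 5, the remaining provisions continue in force. That leaves Section 2 and Section 5 in effect. Section 4 is among the inoperative provisions, so the answer is no.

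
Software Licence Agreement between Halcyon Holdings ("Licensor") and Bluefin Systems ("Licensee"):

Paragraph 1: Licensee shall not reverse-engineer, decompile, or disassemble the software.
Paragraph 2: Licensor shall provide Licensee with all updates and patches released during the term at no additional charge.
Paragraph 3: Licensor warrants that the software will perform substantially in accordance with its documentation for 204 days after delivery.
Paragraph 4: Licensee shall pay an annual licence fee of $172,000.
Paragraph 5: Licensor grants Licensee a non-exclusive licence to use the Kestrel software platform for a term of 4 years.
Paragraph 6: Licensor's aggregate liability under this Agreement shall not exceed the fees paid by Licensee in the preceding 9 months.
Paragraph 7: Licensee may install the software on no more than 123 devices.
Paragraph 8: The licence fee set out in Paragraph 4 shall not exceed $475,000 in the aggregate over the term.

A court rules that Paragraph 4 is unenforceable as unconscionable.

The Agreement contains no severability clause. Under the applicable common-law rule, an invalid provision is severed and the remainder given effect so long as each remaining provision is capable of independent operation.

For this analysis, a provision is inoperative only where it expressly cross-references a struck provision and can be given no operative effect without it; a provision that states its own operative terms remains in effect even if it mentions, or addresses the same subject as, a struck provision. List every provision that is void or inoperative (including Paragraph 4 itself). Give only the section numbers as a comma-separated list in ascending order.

4, 8

Paragraph 4 is struck. Paragraph 8 does nothing except set the aggregate cap on the licence fee by reference to Paragraph 4; with Paragraph 4 gone it has no independent effect and is inoperative. Under the stated default rule, only provisions that cannot operate independently fall away; the rest are enforced. That leaves Paragraph 1, Paragraph 2, Paragraph 3, Paragraph 5, Paragraph 6, and Paragraph 7 in effect.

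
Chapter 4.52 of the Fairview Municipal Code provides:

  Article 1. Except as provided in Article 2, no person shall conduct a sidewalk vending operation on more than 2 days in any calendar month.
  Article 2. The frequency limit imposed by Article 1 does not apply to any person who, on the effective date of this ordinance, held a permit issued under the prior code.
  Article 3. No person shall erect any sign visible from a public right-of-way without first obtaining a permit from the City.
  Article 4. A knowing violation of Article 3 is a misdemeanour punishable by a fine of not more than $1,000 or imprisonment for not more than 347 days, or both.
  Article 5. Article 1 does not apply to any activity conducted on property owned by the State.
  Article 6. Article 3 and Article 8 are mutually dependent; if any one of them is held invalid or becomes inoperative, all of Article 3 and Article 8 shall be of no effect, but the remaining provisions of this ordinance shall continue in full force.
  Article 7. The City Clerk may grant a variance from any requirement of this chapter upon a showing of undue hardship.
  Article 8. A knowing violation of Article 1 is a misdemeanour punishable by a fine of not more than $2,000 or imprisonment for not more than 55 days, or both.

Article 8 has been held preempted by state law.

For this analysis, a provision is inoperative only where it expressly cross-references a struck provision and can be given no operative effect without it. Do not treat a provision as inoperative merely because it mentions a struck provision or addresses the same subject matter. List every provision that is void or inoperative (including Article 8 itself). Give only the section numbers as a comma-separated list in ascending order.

Article 8 is struck. No other provision's operative terms depend on Article 8. Article 6 declares Article 3 and Article 8 mutually dependent; since one of them has fallen, all of them are of no effect. That brings down Article 3 as well. Article 4 in turn depends solely on a provision now struck and likewise falls. The remainder continues in force under Article 6. That leaves Article 1, Article 2, Article 5, Article 6, and Article 7 in effect.

3, 4, 8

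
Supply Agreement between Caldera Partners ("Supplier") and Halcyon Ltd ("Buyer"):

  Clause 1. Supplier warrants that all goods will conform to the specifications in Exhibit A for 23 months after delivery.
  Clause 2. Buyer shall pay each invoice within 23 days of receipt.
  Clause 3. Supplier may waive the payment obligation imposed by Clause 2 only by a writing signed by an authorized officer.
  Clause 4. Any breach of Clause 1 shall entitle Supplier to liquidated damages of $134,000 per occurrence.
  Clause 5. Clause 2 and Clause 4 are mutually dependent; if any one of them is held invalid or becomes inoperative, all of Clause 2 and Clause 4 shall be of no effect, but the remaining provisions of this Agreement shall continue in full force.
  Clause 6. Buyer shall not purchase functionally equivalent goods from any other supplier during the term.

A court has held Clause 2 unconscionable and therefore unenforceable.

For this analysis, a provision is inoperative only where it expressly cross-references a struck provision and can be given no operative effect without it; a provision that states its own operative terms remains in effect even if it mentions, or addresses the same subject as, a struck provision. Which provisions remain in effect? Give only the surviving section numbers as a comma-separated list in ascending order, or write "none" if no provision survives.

Clause 2 is struck. The only function of Clause 3 is the waiver condition for Clause 2, so it cannot stand once Clause 2 is removed. Clause 5 declares Clause 2 and Clause 4 mutually dependent; since one of them has fallen, all of them are of no effect. That brings down Clause 4 as well. The remainder continues in force under Clause 5. The provisions still in force are Clause 1, Clause 5, and Clause 6.

1, 5, 6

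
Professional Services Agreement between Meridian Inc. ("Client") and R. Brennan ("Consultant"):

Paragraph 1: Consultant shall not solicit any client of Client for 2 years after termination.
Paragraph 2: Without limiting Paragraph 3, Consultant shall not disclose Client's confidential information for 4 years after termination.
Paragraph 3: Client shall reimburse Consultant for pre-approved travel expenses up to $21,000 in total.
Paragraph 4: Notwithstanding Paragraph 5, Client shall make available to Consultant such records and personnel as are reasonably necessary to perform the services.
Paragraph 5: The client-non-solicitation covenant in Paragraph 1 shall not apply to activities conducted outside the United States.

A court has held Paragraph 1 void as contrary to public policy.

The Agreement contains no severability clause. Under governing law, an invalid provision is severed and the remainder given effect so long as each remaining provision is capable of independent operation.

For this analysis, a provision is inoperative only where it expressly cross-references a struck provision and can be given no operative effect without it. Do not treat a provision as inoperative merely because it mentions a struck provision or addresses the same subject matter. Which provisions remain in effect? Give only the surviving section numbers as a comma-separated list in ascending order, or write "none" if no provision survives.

Paragraph 1 is struck. Paragraph 5 does nothing except set the carve-out from the client-non-solicitation covenant by reference to Paragraph 1; with Paragraph 1 gone it has no independent effect and is inoperative. Although Paragraph 4 refers to Paragraph 5, its operative terms do not depend on Paragraph 5, so it remains in effect. With no severability clause, the stated default rule severs what cannot stand and enforces each remaining provision that can operate on its own. That leaves Paragraph 2, Paragraph 3, and Paragraph 4 in effect.

2, 3, 4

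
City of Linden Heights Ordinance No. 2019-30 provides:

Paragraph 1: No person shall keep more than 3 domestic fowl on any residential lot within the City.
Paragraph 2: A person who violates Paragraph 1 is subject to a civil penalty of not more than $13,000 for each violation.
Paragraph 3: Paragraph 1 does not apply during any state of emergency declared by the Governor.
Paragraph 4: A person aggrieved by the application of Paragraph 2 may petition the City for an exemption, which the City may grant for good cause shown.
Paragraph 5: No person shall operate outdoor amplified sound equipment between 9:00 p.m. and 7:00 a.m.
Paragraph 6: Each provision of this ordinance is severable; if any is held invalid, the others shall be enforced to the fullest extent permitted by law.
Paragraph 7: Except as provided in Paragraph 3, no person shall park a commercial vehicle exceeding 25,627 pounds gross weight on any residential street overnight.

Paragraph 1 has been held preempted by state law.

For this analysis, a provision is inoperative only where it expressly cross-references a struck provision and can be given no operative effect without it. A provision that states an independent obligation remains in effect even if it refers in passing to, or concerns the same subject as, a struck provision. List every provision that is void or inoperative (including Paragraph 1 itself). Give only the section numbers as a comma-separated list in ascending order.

Paragraph 1 is struck. The only function of Paragraph 2 is the civil penalty for violating Paragraph 1, so it cannot stand once Paragraph 1 is removed. The only function of Paragraph 3 is the emergency suspension of Paragraph 1, so it cannot stand once Paragraph 1 is removed. Paragraph 4 has no operative effect of its own apart from Paragraph 2 and is therefore inoperative. Although Paragraph 7 refers to Paragraph 3, its operative terms do not depend on Paragraph 3, so it remains in effect. Paragraph 6 is a severability clause and preserves every provision that can still be given independent effect. Paragraph 5, Paragraph 6, and Paragraph 7 remain in effect.

1, 2, 3, 4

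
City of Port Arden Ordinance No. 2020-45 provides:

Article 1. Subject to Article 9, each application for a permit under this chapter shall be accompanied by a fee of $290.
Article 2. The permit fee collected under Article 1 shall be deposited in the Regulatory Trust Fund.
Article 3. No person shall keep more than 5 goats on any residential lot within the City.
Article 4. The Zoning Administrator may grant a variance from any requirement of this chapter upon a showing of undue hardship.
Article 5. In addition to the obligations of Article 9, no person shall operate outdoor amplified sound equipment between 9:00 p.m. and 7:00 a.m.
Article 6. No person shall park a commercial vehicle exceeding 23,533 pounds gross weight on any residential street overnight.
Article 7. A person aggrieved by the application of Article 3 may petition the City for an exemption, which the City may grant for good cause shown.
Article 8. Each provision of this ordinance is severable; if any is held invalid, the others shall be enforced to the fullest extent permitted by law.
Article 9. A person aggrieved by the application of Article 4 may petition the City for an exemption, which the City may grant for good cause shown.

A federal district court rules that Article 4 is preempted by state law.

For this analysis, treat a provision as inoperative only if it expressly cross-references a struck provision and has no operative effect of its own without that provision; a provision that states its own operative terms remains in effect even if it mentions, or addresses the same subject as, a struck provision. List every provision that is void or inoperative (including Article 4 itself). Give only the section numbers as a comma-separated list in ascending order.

4, 9

Article 4 is struck. Article 9 merely fixes the exemption procedure for Article 4; with Article 4 gone it has nothing to operate on and falls away. Article 1 mentions Article 9 but its own obligation stands independently of Article 9, so Article 1 is not affected. Article 5 mentions Article 9 but its own obligation stands independently of Article 9, so Article 5 is not affected. Under the severability clause in Article 8, the remaining provisions continue in force. That leaves Article 1, Article 2, Article 3, Article 5, Article 6, Article 7, and Article 8 in effect.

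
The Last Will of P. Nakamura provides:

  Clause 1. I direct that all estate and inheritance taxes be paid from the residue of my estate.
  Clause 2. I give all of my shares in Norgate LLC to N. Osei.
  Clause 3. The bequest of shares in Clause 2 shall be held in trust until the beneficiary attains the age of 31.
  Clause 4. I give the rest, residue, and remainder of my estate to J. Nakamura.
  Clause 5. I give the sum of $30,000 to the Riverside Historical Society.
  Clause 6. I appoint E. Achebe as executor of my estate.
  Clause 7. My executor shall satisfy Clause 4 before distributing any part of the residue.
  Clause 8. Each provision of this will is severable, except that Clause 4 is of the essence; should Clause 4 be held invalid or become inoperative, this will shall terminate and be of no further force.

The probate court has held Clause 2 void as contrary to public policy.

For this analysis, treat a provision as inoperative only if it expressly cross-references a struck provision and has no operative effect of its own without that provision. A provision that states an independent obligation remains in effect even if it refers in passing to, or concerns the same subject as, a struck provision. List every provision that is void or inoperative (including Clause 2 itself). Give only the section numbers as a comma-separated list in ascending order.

Clause 2 is struck. Clause 3 merely fixes the trust for Clause 2; with Clause 2 gone it has nothing to operate on and falls away. Clause 8 makes Clause 4 an essential term, but Clause 4 is unaffected, so the severability proviso in Clause 8 preserves the remaining provisions. That leaves Clause 1, Clause 4, Clause 5, Clause 6, Clause 7, and Clause 8 in effect.

2, 3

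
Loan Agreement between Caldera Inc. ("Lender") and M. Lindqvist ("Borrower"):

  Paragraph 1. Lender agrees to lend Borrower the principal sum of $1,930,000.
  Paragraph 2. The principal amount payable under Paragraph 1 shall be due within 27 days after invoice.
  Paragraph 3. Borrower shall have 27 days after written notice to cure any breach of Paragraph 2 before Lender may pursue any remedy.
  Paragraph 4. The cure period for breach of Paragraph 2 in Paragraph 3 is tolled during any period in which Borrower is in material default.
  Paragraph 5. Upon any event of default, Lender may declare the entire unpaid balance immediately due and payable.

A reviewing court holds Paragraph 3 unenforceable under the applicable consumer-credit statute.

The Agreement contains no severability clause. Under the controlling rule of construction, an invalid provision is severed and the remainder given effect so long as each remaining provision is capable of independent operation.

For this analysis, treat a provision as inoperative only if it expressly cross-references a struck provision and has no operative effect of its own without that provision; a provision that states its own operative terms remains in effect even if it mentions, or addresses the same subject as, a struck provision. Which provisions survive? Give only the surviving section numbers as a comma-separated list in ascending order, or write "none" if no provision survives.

1, 2, 5

Paragraph 3 is struck. Paragraph 4 operates only by reference to Paragraph 3, so it falls with Paragraph 3. With no severability clause, the stated default rule severs what cannot stand and enforces each remaining provision that can operate on its own. That leaves Paragraph 1, Paragraph 2, and Paragraph 5 in effect.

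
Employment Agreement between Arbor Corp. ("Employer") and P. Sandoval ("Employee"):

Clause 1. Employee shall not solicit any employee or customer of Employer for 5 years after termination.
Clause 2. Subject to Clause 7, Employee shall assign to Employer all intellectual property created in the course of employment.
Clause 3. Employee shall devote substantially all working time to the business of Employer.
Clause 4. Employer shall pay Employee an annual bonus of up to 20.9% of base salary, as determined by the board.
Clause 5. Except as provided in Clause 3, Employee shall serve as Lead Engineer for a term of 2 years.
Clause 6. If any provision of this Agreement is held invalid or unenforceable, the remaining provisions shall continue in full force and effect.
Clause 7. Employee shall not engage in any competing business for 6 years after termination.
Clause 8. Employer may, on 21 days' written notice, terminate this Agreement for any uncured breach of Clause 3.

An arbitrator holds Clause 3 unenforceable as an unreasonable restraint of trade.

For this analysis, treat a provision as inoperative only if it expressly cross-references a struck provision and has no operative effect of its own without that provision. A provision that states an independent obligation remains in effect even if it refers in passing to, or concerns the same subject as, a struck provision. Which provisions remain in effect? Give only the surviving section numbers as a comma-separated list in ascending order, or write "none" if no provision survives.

1, 2, 4, 5, 6, 7

Clause 3 is struck. Clause 8 has no operative effect of its own apart from Clause 3 and is therefore inoperative. Clause 5 mentions Clause 3 but its own obligation stands independently of Clause 3, so Clause 5 is not affected. Under the severability clause in Clause 6, the remaining provisions continue in force. That leaves Clause 1, Clause 2, Clause 4, Clause 5, Clause 6, and Clause 7 in effect.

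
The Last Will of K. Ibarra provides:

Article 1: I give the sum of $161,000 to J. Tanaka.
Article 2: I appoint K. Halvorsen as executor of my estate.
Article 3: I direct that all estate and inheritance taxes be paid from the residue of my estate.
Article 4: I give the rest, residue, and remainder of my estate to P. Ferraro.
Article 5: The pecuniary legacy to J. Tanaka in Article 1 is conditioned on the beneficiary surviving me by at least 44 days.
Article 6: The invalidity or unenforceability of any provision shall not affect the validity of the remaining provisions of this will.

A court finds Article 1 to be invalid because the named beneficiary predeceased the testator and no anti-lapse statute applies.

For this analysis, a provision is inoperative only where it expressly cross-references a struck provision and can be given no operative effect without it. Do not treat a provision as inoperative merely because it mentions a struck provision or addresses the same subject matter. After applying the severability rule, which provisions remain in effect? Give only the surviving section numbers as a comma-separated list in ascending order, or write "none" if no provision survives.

2, 3, 4, 6

Article 1 is struck. Article 5 has no operative effect of its own apart from Article 1 and is therefore inoperative. Article 6 is a severability clause and preserves every provision that can still be given independent effect. Article 2, Article 3, Article 4, and Article 6 remain in effect.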